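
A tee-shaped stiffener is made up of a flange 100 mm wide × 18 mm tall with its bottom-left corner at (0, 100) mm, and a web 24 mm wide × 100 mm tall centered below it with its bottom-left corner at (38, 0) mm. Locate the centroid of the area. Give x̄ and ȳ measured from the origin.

Part | A | x̄ᵢ | ȳᵢ | A·x̄ᵢ | A·ȳᵢ
web | 2400.00 | 50.00 | 50.00 | 120000.00 | 120000.00
flange | 1800.00 | 50.00 | 109.00 | 90000.00 | 196200.00
Σ | 4200.00 |  |  | 210000.00 | 316200.00
x̄ = 210000.00 / 4200.00 = 50.00 mm
ȳ = 316200.00 / 4200.00 = 75.29 mm

x̄ = 50.00 mm, ȳ = 75.29 mm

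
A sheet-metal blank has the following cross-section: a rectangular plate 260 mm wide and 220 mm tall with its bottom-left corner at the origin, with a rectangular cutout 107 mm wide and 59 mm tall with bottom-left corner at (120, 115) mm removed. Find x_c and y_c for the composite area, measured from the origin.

plate: A = 260 × 220 = 57200.00, centroid at (130.00, 110.00).
hole: A = −(107 × 59) = -6313.00, centroid at (173.50, 144.50).
ΣA = 50887.00 mm², ΣAx_c = 6340694.50 mm³, ΣAy_c = 5379771.50 mm³.
x_c = 6340694.50/50887.00 = 124.60 mm; y_c = 5379771.50/50887.00 = 105.72 mm.

x_c = 124.60 mm, y_c = 105.72 mm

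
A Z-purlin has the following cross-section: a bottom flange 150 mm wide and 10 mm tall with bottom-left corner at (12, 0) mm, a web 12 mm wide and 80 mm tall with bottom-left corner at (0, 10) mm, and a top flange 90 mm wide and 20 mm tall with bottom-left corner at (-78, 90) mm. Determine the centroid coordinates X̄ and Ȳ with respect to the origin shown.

X̄ = 18.04 mm, Ȳ = 55.28 mm

bottom flange: A = 150 × 10 = 1500.00, centroid at (87.00, 5.00).
web: A = 12 × 80 = 960.00, centroid at (6.00, 50.00).
top flange: A = 90 × 20 = 1800.00, centroid at (-33.00, 100.00).
ΣA = 4260.00 mm²
ΣAX̄ = (1500.00)(87.00) + (960.00)(6.00) + (1800.00)(-33.00) = 76860.00 mm³
ΣAȲ = (1500.00)(5.00) + (960.00)(50.00) + (1800.00)(100.00) = 235500.00 mm³
X̄ = 76860.00 / 4260.00 = 18.04 mm
Ȳ = 235500.00 / 4260.00 = 55.28 mm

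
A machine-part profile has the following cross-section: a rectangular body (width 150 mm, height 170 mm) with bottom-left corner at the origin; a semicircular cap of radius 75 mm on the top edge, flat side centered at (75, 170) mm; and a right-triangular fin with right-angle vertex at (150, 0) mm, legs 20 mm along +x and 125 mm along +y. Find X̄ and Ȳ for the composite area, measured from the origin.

rectangular body: A = 150 × 170 = 25500.00, centroid at (75.00, 85.00).
semicircular top: A = ½π·75² = 8835.73, centroid at (75.00, 201.83).
triangular fin: A = ½·20·125 = 1250.00, centroid at (156.67, 41.67).
ΣA = 35585.73 mm², ΣAX̄ = 2771013.03 mm³, ΣAȲ = 4002907.32 mm³.
X̄ = 2771013.03/35585.73 = 77.87 mm; Ȳ = 4002907.32/35585.73 = 112.49 mm.

X̄ = 77.87 mm, Ȳ = 112.49 mm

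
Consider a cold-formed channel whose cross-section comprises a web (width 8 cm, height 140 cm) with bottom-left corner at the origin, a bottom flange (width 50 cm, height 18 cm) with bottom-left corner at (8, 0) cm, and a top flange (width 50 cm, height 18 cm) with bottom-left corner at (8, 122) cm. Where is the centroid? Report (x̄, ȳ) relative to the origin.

x̄ = 21.88 cm, ȳ = 70.00 cm

Part | A | x̄ᵢ | ȳᵢ | A·x̄ᵢ | A·ȳᵢ
web | 1120.00 | 4.00 | 70.00 | 4480.00 | 78400.00
bottom flange | 900.00 | 33.00 | 9.00 | 29700.00 | 8100.00
top flange | 900.00 | 33.00 | 131.00 | 29700.00 | 117900.00
Σ | 2920.00 |  |  | 63880.00 | 204400.00
x̄ = 63880.00 / 2920.00 = 21.88 cm
ȳ = 204400.00 / 2920.00 = 70.00 cm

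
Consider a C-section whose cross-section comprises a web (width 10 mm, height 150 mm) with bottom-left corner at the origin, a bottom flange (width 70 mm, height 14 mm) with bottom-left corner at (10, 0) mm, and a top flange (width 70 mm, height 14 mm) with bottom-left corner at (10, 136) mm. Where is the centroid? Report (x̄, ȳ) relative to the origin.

x̄ = 27.66 mm, ȳ = 75.00 mm

web: A = 10 × 150 = 1500.00, centroid at (5.00, 75.00).
bottom flange: A = 70 × 14 = 980.00, centroid at (45.00, 7.00).
top flange: A = 70 × 14 = 980.00, centroid at (45.00, 143.00).
ΣA = 3460.00 mm²
ΣAx̄ = (1500.00)(5.00) + (980.00)(45.00) + (980.00)(45.00) = 95700.00 mm³
ΣAȳ = (1500.00)(75.00) + (980.00)(7.00) + (980.00)(143.00) = 259500.00 mm³
x̄ = 95700.00 / 3460.00 = 27.66 mm
ȳ = 259500.00 / 3460.00 = 75.00 mm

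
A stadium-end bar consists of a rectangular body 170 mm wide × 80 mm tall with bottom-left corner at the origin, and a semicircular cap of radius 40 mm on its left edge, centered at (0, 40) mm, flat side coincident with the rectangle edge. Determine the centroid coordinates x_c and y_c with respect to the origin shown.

x_c = 69.09 mm, y_c = 40.00 mm

Part | A | x̄ᵢ | ȳᵢ | A·x̄ᵢ | A·ȳᵢ
rectangular body | 13600.00 | 85.00 | 40.00 | 1156000.00 | 544000.00
semicircular end | 2513.27 | -16.98 | 40.00 | -42666.67 | 100530.96
Σ | 16113.27 |  |  | 1113333.33 | 644530.96
x_c = 1113333.33 / 16113.27 = 69.09 mm
y_c = 644530.96 / 16113.27 = 40.00 mm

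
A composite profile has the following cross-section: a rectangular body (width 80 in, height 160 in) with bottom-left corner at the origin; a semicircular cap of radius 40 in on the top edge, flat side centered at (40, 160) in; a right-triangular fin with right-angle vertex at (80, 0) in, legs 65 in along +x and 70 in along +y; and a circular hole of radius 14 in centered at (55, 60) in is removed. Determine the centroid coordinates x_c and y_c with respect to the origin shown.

Part | A | x̄ᵢ | ȳᵢ | A·x̄ᵢ | A·ȳᵢ
rectangular body | 12800.00 | 40.00 | 80.00 | 512000.00 | 1024000.00
semicircular top | 2513.27 | 40.00 | 176.98 | 100530.96 | 444790.53
triangular fin | 2275.00 | 101.67 | 23.33 | 231291.67 | 53083.33
hole | -615.75 | 55.00 | 60.00 | -33866.37 | -36945.13
Σ | 16972.52 |  |  | 809956.26 | 1484928.73
x_c = 809956.26 / 16972.52 = 47.72 in
y_c = 1484928.73 / 16972.52 = 87.49 in

x_c = 47.72 in, y_c = 87.49 in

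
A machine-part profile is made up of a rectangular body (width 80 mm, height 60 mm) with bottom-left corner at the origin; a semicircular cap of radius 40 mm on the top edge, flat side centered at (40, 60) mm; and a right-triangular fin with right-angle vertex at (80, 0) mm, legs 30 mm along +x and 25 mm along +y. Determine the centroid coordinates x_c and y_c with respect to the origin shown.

x_c = 42.44 mm, y_c = 44.30 mm

rectangular body: A = 80 × 60 = 4800.00, centroid at (40.00, 30.00).
semicircular top: A = ½π·40² = 2513.27, centroid at (40.00, 76.98).
triangular fin: A = ½·30·25 = 375.00, centroid at (90.00, 8.33).
ΣA = 7688.27 mm²
ΣAx_c = (4800.00)(40.00) + (2513.27)(40.00) + (375.00)(90.00) = 326280.96 mm³
ΣAy_c = (4800.00)(30.00) + (2513.27)(76.98) + (375.00)(8.33) = 340588.11 mm³
x_c = 326280.96 / 7688.27 = 42.44 mm
y_c = 340588.11 / 7688.27 = 44.30 mm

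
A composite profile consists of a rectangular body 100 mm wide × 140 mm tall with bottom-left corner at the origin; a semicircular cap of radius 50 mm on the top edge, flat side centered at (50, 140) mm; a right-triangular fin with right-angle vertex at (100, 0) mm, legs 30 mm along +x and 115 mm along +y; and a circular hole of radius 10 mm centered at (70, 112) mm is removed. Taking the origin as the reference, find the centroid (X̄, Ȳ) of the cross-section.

rectangular body: A = 100 × 140 = 14000.00, centroid at (50.00, 70.00).
semicircular top: A = ½π·50² = 3926.99, centroid at (50.00, 161.22).
triangular fin: A = ½·30·115 = 1725.00, centroid at (110.00, 38.33).
hole: A = −π·10² = -314.16, centroid at (70.00, 112.00).
ΣA = 19337.83 mm²
ΣAX̄ = (14000.00)(50.00) + (3926.99)(50.00) + (1725.00)(110.00) + (-314.16)(70.00) = 1064108.39 mm³
ΣAȲ = (14000.00)(70.00) + (3926.99)(161.22) + (1725.00)(38.33) + (-314.16)(112.00) = 1644051.21 mm³
X̄ = 1064108.39 / 19337.83 = 55.03 mm
Ȳ = 1644051.21 / 19337.83 = 85.02 mm

X̄ = 55.03 mm, Ȳ = 85.02 mm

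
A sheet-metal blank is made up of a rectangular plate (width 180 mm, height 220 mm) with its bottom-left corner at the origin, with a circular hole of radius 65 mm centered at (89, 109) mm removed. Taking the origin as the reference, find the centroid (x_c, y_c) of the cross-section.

x_c = 90.50 mm, y_c = 110.50 mm

plate: A = 180 × 220 = 39600.00, centroid at (90.00, 110.00).
hole: A = −π·65² = -13273.23, centroid at (89.00, 109.00).
ΣA = 26326.77 mm², ΣAx_c = 2382682.62 mm³, ΣAy_c = 2909218.04 mm³.
x_c = 2382682.62/26326.77 = 90.50 mm; y_c = 2909218.04/26326.77 = 110.50 mm.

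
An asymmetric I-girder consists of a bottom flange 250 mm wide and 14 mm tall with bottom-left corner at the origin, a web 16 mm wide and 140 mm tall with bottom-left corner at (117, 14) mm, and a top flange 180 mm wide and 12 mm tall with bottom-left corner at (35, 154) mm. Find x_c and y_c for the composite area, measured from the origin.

x_c = 125.00 mm, y_c = 70.67 mm

bottom flange: A = 250 × 14 = 3500.00, centroid at (125.00, 7.00).
web: A = 16 × 140 = 2240.00, centroid at (125.00, 84.00).
top flange: A = 180 × 12 = 2160.00, centroid at (125.00, 160.00).
ΣA = 7900.00 mm², ΣAx_c = 987500.00 mm³, ΣAy_c = 558260.00 mm³.
x_c = 987500.00/7900.00 = 125.00 mm; y_c = 558260.00/7900.00 = 70.67 mm.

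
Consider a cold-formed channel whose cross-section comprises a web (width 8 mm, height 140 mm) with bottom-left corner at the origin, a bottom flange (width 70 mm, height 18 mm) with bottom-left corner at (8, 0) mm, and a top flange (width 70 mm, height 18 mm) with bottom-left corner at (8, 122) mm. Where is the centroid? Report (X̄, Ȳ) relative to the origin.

X̄ = 31.00 mm, Ȳ = 70.00 mm

web: A = 8 × 140 = 1120.00, centroid at (4.00, 70.00).
bottom flange: A = 70 × 18 = 1260.00, centroid at (43.00, 9.00).
top flange: A = 70 × 18 = 1260.00, centroid at (43.00, 131.00).
ΣA = 3640.00 mm², ΣAX̄ = 112840.00 mm³, ΣAȲ = 254800.00 mm³.
X̄ = 112840.00/3640.00 = 31.00 mm; Ȳ = 254800.00/3640.00 = 70.00 mm.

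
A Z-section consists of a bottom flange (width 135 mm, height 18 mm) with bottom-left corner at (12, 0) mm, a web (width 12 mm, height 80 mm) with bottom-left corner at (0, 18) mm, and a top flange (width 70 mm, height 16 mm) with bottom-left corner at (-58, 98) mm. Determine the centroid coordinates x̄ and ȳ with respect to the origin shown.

x̄ = 38.40 mm, ȳ = 43.52 mm

bottom flange: A = 135 × 18 = 2430.00, centroid at (79.50, 9.00).
web: A = 12 × 80 = 960.00, centroid at (6.00, 58.00).
top flange: A = 70 × 16 = 1120.00, centroid at (-23.00, 106.00).
ΣA = 4510.00 mm², ΣAx̄ = 173185.00 mm³, ΣAȳ = 196270.00 mm³.
x̄ = 173185.00/4510.00 = 38.40 mm; ȳ = 196270.00/4510.00 = 43.52 mm.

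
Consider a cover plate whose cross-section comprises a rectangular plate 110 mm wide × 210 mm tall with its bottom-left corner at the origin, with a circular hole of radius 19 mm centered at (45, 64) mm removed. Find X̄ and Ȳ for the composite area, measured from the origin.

X̄ = 55.52 mm, Ȳ = 107.12 mm

plate: A = 110 × 210 = 23100.00, centroid at (55.00, 105.00).
hole: A = −π·19² = -1134.11, centroid at (45.00, 64.00).
ΣA = 21965.89 mm², ΣAX̄ = 1219464.83 mm³, ΣAȲ = 2352916.64 mm³.
X̄ = 1219464.83/21965.89 = 55.52 mm; Ȳ = 2352916.64/21965.89 = 107.12 mm.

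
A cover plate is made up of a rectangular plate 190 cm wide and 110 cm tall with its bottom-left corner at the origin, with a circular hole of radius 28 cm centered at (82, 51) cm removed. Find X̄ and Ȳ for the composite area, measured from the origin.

X̄ = 96.74 cm, Ȳ = 55.53 cm

plate: A = 190 × 110 = 20900.00, centroid at (95.00, 55.00).
hole: A = −π·28² = -2463.01, centroid at (82.00, 51.00).
ΣA = 18436.99 cm²
ΣAX̄ = (20900.00)(95.00) + (-2463.01)(82.00) = 1783533.29 cm³
ΣAȲ = (20900.00)(55.00) + (-2463.01)(51.00) = 1023886.56 cm³
X̄ = 1783533.29 / 18436.99 = 96.74 cm
Ȳ = 1023886.56 / 18436.99 = 55.53 cm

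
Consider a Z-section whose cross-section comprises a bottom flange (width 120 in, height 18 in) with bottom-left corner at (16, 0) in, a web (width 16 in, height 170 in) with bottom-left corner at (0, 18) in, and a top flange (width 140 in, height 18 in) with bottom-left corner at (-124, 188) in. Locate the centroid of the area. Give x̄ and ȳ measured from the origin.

x̄ = 6.74 in, ȳ = 107.57 in

bottom flange: A = 120 × 18 = 2160.00, centroid at (76.00, 9.00).
web: A = 16 × 170 = 2720.00, centroid at (8.00, 103.00).
top flange: A = 140 × 18 = 2520.00, centroid at (-54.00, 197.00).
ΣA = 7400.00 in², ΣAx̄ = 49840.00 in³, ΣAȳ = 796040.00 in³.
x̄ = 49840.00/7400.00 = 6.74 in; ȳ = 796040.00/7400.00 = 107.57 in.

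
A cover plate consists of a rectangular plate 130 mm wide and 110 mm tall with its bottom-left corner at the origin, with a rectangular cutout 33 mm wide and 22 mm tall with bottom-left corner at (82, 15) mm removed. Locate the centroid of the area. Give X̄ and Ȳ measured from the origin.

X̄ = 63.21 mm, Ȳ = 56.55 mm

plate: A = 130 × 110 = 14300.00, centroid at (65.00, 55.00).
hole: A = −(33 × 22) = -726.00, centroid at (98.50, 26.00).
ΣA = 13574.00 mm²
ΣAX̄ = (14300.00)(65.00) + (-726.00)(98.50) = 857989.00 mm³
ΣAȲ = (14300.00)(55.00) + (-726.00)(26.00) = 767624.00 mm³
X̄ = 857989.00 / 13574.00 = 63.21 mm
Ȳ = 767624.00 / 13574.00 = 56.55 mm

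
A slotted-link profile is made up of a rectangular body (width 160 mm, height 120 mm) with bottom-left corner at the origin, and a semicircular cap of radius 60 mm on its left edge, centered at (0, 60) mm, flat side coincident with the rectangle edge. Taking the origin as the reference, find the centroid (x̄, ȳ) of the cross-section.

rectangular body: A = 160 × 120 = 19200.00, centroid at (80.00, 60.00).
semicircular end: A = ½π·60² = 5654.87, centroid at (-25.46, 60.00).
ΣA = 24854.87 mm²
ΣAx̄ = (19200.00)(80.00) + (5654.87)(-25.46) = 1392000.00 mm³
ΣAȳ = (19200.00)(60.00) + (5654.87)(60.00) = 1491292.01 mm³
x̄ = 1392000.00 / 24854.87 = 56.01 mm
ȳ = 1491292.01 / 24854.87 = 60.00 mm

x̄ = 56.01 mm, ȳ = 60.00 mm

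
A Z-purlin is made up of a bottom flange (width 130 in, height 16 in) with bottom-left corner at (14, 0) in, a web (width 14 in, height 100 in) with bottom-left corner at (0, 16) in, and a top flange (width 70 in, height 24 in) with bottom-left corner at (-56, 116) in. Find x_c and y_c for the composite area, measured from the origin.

x_c = 26.91 in, y_c = 62.81 in

bottom flange: A = 130 × 16 = 2080.00, centroid at (79.00, 8.00).
web: A = 14 × 100 = 1400.00, centroid at (7.00, 66.00).
top flange: A = 70 × 24 = 1680.00, centroid at (-21.00, 128.00).
ΣA = 5160.00 in²
ΣAx_c = (2080.00)(79.00) + (1400.00)(7.00) + (1680.00)(-21.00) = 138840.00 in³
ΣAy_c = (2080.00)(8.00) + (1400.00)(66.00) + (1680.00)(128.00) = 324080.00 in³
x_c = 138840.00 / 5160.00 = 26.91 in
y_c = 324080.00 / 5160.00 = 62.81 in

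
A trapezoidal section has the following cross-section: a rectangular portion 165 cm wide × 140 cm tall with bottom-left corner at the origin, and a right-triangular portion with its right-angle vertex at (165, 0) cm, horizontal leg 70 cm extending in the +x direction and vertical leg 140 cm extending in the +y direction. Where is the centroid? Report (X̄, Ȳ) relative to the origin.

X̄ = 101.02 cm, Ȳ = 65.92 cm

rectangular portion: A = 165 × 140 = 23100.00, centroid at (82.50, 70.00).
triangular portion: A = ½·70·140 = 4900.00, centroid at (188.33, 46.67).
ΣA = 28000.00 cm²
ΣAX̄ = (23100.00)(82.50) + (4900.00)(188.33) = 2828583.33 cm³
ΣAȲ = (23100.00)(70.00) + (4900.00)(46.67) = 1845666.67 cm³
X̄ = 2828583.33 / 28000.00 = 101.02 cm
Ȳ = 1845666.67 / 28000.00 = 65.92 cm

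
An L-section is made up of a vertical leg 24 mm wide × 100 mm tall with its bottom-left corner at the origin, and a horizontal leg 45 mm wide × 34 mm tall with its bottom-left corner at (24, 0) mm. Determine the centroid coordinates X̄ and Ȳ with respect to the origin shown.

X̄ = 25.43 mm, Ȳ = 37.15 mm

Part | A | x̄ᵢ | ȳᵢ | A·x̄ᵢ | A·ȳᵢ
vertical leg | 2400.00 | 12.00 | 50.00 | 28800.00 | 120000.00
horizontal leg | 1530.00 | 46.50 | 17.00 | 71145.00 | 26010.00
Σ | 3930.00 |  |  | 99945.00 | 146010.00
X̄ = 99945.00 / 3930.00 = 25.43 mm
Ȳ = 146010.00 / 3930.00 = 37.15 mm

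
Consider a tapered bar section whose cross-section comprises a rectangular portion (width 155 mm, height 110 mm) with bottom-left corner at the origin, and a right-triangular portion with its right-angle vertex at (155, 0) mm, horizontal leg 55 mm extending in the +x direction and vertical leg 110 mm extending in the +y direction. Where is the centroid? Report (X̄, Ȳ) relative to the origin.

rectangular portion: A = 155 × 110 = 17050.00, centroid at (77.50, 55.00).
triangular portion: A = ½·55·110 = 3025.00, centroid at (173.33, 36.67).
ΣA = 20075.00 mm²
ΣAX̄ = (17050.00)(77.50) + (3025.00)(173.33) = 1845708.33 mm³
ΣAȲ = (17050.00)(55.00) + (3025.00)(36.67) = 1048666.67 mm³
X̄ = 1845708.33 / 20075.00 = 91.94 mm
Ȳ = 1048666.67 / 20075.00 = 52.24 mm

X̄ = 91.94 mm, Ȳ = 52.24 mm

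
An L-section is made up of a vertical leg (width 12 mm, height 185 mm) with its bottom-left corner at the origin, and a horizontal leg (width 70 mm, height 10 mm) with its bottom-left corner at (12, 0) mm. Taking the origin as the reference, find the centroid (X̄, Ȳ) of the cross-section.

X̄ = 15.83 mm, Ȳ = 71.52 mm

vertical leg: A = 12 × 185 = 2220.00, centroid at (6.00, 92.50).
horizontal leg: A = 70 × 10 = 700.00, centroid at (47.00, 5.00).
ΣA = 2920.00 mm², ΣAX̄ = 46220.00 mm³, ΣAȲ = 208850.00 mm³.
X̄ = 46220.00/2920.00 = 15.83 mm; Ȳ = 208850.00/2920.00 = 71.52 mm.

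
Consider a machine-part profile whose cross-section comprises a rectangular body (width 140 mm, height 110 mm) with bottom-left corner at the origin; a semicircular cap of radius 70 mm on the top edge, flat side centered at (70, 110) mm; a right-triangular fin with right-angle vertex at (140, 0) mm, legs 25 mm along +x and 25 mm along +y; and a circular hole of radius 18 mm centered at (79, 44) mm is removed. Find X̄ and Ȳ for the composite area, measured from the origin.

X̄ = 70.68 mm, Ȳ = 83.97 mm

rectangular body: A = 140 × 110 = 15400.00, centroid at (70.00, 55.00).
semicircular top: A = ½π·70² = 7696.90, centroid at (70.00, 139.71).
triangular fin: A = ½·25·25 = 312.50, centroid at (148.33, 8.33).
hole: A = −π·18² = -1017.88, centroid at (79.00, 44.00).
ΣA = 22391.53 mm²
ΣAX̄ = (15400.00)(70.00) + (7696.90)(70.00) + (312.50)(148.33) + (-1017.88)(79.00) = 1582725.10 mm³
ΣAȲ = (15400.00)(55.00) + (7696.90)(139.71) + (312.50)(8.33) + (-1017.88)(44.00) = 1880143.51 mm³
X̄ = 1582725.10 / 22391.53 = 70.68 mm
Ȳ = 1880143.51 / 22391.53 = 83.97 mm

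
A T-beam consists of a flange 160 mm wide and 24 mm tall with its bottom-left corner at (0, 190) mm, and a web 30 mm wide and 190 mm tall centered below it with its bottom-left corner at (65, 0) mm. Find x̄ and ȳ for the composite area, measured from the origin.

web: A = 30 × 190 = 5700.00, centroid at (80.00, 95.00).
flange: A = 160 × 24 = 3840.00, centroid at (80.00, 202.00).
ΣA = 9540.00 mm², ΣAx̄ = 763200.00 mm³, ΣAȳ = 1317180.00 mm³.
x̄ = 763200.00/9540.00 = 80.00 mm; ȳ = 1317180.00/9540.00 = 138.07 mm.

x̄ = 80.00 mm, ȳ = 138.07 mm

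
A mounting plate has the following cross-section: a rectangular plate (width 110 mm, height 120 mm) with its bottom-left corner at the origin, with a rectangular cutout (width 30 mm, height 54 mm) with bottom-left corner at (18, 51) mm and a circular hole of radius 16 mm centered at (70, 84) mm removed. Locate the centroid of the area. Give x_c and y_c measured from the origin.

plate: A = 110 × 120 = 13200.00, centroid at (55.00, 60.00).
hole 1: A = −(30 × 54) = -1620.00, centroid at (33.00, 78.00).
hole 2: A = −π·16² = -804.25, centroid at (70.00, 84.00).
ΣA = 10775.75 mm², ΣAx_c = 616242.66 mm³, ΣAy_c = 598083.19 mm³.
x_c = 616242.66/10775.75 = 57.19 mm; y_c = 598083.19/10775.75 = 55.50 mm.

x_c = 57.19 mm, y_c = 55.50 mm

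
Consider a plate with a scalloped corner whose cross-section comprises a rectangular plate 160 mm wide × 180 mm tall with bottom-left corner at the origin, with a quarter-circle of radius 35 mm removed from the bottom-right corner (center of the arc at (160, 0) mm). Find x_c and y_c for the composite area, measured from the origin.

x_c = 77.75 mm, y_c = 92.60 mm

Part | A | x̄ᵢ | ȳᵢ | A·x̄ᵢ | A·ȳᵢ
plate | 28800.00 | 80.00 | 90.00 | 2304000.00 | 2592000.00
removed quarter-circle | -962.11 | 145.15 | 14.85 | -139646.37 | -14291.67
Σ | 27837.89 |  |  | 2164353.63 | 2577708.33
x_c = 2164353.63 / 27837.89 = 77.75 mm
y_c = 2577708.33 / 27837.89 = 92.60 mm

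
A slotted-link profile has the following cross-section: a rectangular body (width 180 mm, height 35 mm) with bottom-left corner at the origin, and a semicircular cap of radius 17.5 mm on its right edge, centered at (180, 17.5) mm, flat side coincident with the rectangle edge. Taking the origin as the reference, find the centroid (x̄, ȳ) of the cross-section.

x̄ = 96.91 mm, ȳ = 17.50 mm

rectangular body: A = 180 × 35 = 6300.00, centroid at (90.00, 17.50).
semicircular end: A = ½π·17.5² = 481.06, centroid at (187.43, 17.50).
ΣA = 6781.06 mm²
ΣAx̄ = (6300.00)(90.00) + (481.06)(187.43) = 657163.06 mm³
ΣAȳ = (6300.00)(17.50) + (481.06)(17.50) = 118668.49 mm³
x̄ = 657163.06 / 6781.06 = 96.91 mm
ȳ = 118668.49 / 6781.06 = 17.50 mm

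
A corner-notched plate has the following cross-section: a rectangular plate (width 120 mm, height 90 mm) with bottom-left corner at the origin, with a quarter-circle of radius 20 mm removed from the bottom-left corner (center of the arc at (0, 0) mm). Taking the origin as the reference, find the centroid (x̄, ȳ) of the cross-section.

Part | A | x̄ᵢ | ȳᵢ | A·x̄ᵢ | A·ȳᵢ
plate | 10800.00 | 60.00 | 45.00 | 648000.00 | 486000.00
removed quarter-circle | -314.16 | 8.49 | 8.49 | -2666.67 | -2666.67
Σ | 10485.84 |  |  | 645333.33 | 483333.33
x̄ = 645333.33 / 10485.84 = 61.54 mm
ȳ = 483333.33 / 10485.84 = 46.09 mm

x̄ = 61.54 mm, ȳ = 46.09 mm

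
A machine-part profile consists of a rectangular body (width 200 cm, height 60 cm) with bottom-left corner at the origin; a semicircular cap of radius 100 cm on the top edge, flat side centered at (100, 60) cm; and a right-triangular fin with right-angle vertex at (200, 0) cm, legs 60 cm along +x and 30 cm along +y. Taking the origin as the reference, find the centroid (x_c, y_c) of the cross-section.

rectangular body: A = 200 × 60 = 12000.00, centroid at (100.00, 30.00).
semicircular top: A = ½π·100² = 15707.96, centroid at (100.00, 102.44).
triangular fin: A = ½·60·30 = 900.00, centroid at (220.00, 10.00).
ΣA = 28607.96 cm²
ΣAx_c = (12000.00)(100.00) + (15707.96)(100.00) + (900.00)(220.00) = 2968796.33 cm³
ΣAy_c = (12000.00)(30.00) + (15707.96)(102.44) + (900.00)(10.00) = 1978144.46 cm³
x_c = 2968796.33 / 28607.96 = 103.78 cm
y_c = 1978144.46 / 28607.96 = 69.15 cm

x_c = 103.78 cm, y_c = 69.15 cm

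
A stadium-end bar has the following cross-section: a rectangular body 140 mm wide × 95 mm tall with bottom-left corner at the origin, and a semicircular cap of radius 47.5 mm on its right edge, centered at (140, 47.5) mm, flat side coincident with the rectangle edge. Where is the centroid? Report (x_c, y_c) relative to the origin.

x_c = 88.97 mm, y_c = 47.50 mm

rectangular body: A = 140 × 95 = 13300.00, centroid at (70.00, 47.50).
semicircular end: A = ½π·47.5² = 3544.11, centroid at (160.16, 47.50).
ΣA = 16844.11 mm², ΣAx_c = 1498623.21 mm³, ΣAy_c = 800095.19 mm³.
x_c = 1498623.21/16844.11 = 88.97 mm; y_c = 800095.19/16844.11 = 47.50 mm.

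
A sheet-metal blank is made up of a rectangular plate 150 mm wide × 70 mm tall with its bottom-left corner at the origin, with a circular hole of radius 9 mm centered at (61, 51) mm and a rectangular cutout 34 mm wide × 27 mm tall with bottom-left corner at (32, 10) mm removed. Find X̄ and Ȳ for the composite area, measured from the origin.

Part | A | x̄ᵢ | ȳᵢ | A·x̄ᵢ | A·ȳᵢ
plate | 10500.00 | 75.00 | 35.00 | 787500.00 | 367500.00
hole 1 | -254.47 | 61.00 | 51.00 | -15522.61 | -12977.92
hole 2 | -918.00 | 49.00 | 23.50 | -44982.00 | -21573.00
Σ | 9327.53 |  |  | 726995.39 | 332949.08
X̄ = 726995.39 / 9327.53 = 77.94 mm
Ȳ = 332949.08 / 9327.53 = 35.70 mm

X̄ = 77.94 mm, Ȳ = 35.70 mm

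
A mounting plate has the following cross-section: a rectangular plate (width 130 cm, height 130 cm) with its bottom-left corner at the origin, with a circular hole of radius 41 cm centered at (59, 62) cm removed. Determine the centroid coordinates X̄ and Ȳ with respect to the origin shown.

X̄ = 67.73 cm, Ȳ = 66.36 cm

plate: A = 130 × 130 = 16900.00, centroid at (65.00, 65.00).
hole: A = −π·41² = -5281.02, centroid at (59.00, 62.00).
ΣA = 11618.98 cm², ΣAX̄ = 786919.98 cm³, ΣAȲ = 771076.93 cm³.
X̄ = 786919.98/11618.98 = 67.73 cm; Ȳ = 771076.93/11618.98 = 66.36 cm.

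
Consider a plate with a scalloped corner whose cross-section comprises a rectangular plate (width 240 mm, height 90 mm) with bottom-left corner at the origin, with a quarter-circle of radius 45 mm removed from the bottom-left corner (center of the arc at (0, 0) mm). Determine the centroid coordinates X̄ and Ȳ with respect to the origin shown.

X̄ = 128.02 mm, Ȳ = 47.06 mm

plate: A = 240 × 90 = 21600.00, centroid at (120.00, 45.00).
removed quarter-circle: A = −¼π·45² = -1590.43, centroid at (19.10, 19.10).
ΣA = 20009.57 mm²
ΣAX̄ = (21600.00)(120.00) + (-1590.43)(19.10) = 2561625.00 mm³
ΣAȲ = (21600.00)(45.00) + (-1590.43)(19.10) = 941625.00 mm³
X̄ = 2561625.00 / 20009.57 = 128.02 mm
Ȳ = 941625.00 / 20009.57 = 47.06 mm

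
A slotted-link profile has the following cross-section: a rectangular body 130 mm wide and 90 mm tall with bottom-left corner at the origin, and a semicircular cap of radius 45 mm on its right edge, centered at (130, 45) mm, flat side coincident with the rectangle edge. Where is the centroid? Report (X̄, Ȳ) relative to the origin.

X̄ = 82.98 mm, Ȳ = 45.00 mm

Part | A | x̄ᵢ | ȳᵢ | A·x̄ᵢ | A·ȳᵢ
rectangular body | 11700.00 | 65.00 | 45.00 | 760500.00 | 526500.00
semicircular end | 3180.86 | 149.10 | 45.00 | 474262.13 | 143138.82
Σ | 14880.86 |  |  | 1234762.13 | 669638.82
X̄ = 1234762.13 / 14880.86 = 82.98 mm
Ȳ = 669638.82 / 14880.86 = 45.00 mm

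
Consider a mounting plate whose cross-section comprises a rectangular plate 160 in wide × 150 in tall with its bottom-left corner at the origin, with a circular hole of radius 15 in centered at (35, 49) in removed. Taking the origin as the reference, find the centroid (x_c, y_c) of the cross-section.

x_c = 81.37 in, y_c = 75.79 in

plate: A = 160 × 150 = 24000.00, centroid at (80.00, 75.00).
hole: A = −π·15² = -706.86, centroid at (35.00, 49.00).
ΣA = 23293.14 in², ΣAx_c = 1895259.96 in³, ΣAy_c = 1765363.94 in³.
x_c = 1895259.96/23293.14 = 81.37 in; y_c = 1765363.94/23293.14 = 75.79 in.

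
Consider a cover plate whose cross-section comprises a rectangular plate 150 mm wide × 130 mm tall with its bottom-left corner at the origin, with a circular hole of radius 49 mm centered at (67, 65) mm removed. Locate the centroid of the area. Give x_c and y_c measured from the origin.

plate: A = 150 × 130 = 19500.00, centroid at (75.00, 65.00).
hole: A = −π·49² = -7542.96, centroid at (67.00, 65.00).
ΣA = 11957.04 mm²
ΣAx_c = (19500.00)(75.00) + (-7542.96)(67.00) = 957121.41 mm³
ΣAy_c = (19500.00)(65.00) + (-7542.96)(65.00) = 777207.34 mm³
x_c = 957121.41 / 11957.04 = 80.05 mm
y_c = 777207.34 / 11957.04 = 65.00 mm

x_c = 80.05 mm, y_c = 65.00 mm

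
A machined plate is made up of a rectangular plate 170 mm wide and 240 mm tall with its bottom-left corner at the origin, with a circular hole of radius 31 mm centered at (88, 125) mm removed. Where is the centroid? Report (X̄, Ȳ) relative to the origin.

X̄ = 84.76 mm, Ȳ = 119.60 mm

plate: A = 170 × 240 = 40800.00, centroid at (85.00, 120.00).
hole: A = −π·31² = -3019.07, centroid at (88.00, 125.00).
ΣA = 37780.93 mm², ΣAX̄ = 3202321.79 mm³, ΣAȲ = 4518616.18 mm³.
X̄ = 3202321.79/37780.93 = 84.76 mm; Ȳ = 4518616.18/37780.93 = 119.60 mm.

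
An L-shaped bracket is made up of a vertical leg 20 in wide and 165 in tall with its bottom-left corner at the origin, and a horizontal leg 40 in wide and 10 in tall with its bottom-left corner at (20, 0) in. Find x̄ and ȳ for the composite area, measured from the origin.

x̄ = 13.24 in, ȳ = 74.12 in

vertical leg: A = 20 × 165 = 3300.00, centroid at (10.00, 82.50).
horizontal leg: A = 40 × 10 = 400.00, centroid at (40.00, 5.00).
ΣA = 3700.00 in², ΣAx̄ = 49000.00 in³, ΣAȳ = 274250.00 in³.
x̄ = 49000.00/3700.00 = 13.24 in; ȳ = 274250.00/3700.00 = 74.12 in.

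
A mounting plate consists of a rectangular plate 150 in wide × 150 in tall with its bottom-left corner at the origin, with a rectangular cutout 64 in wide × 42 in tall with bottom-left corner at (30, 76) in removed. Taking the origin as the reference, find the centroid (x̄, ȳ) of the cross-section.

x̄ = 76.76 in, ȳ = 72.02 in

Part | A | x̄ᵢ | ȳᵢ | A·x̄ᵢ | A·ȳᵢ
plate | 22500.00 | 75.00 | 75.00 | 1687500.00 | 1687500.00
hole | -2688.00 | 62.00 | 97.00 | -166656.00 | -260736.00
Σ | 19812.00 |  |  | 1520844.00 | 1426764.00
x̄ = 1520844.00 / 19812.00 = 76.76 in
ȳ = 1426764.00 / 19812.00 = 72.02 in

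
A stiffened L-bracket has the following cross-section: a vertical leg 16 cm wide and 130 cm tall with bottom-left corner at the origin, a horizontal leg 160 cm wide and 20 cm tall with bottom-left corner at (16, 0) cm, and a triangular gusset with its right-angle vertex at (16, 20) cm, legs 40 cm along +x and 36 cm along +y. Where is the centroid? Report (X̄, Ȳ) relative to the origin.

vertical leg: A = 16 × 130 = 2080.00, centroid at (8.00, 65.00).
horizontal leg: A = 160 × 20 = 3200.00, centroid at (96.00, 10.00).
gusset: A = ½·40·36 = 720.00, centroid at (29.33, 32.00).
ΣA = 6000.00 cm²
ΣAX̄ = (2080.00)(8.00) + (3200.00)(96.00) + (720.00)(29.33) = 344960.00 cm³
ΣAȲ = (2080.00)(65.00) + (3200.00)(10.00) + (720.00)(32.00) = 190240.00 cm³
X̄ = 344960.00 / 6000.00 = 57.49 cm
Ȳ = 190240.00 / 6000.00 = 31.71 cm

X̄ = 57.49 cm, Ȳ = 31.71 cm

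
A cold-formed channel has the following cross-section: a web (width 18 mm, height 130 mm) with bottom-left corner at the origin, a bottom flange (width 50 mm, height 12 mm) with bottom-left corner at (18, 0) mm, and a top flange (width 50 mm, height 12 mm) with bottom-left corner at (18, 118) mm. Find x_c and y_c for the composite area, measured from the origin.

Part | A | x̄ᵢ | ȳᵢ | A·x̄ᵢ | A·ȳᵢ
web | 2340.00 | 9.00 | 65.00 | 21060.00 | 152100.00
bottom flange | 600.00 | 43.00 | 6.00 | 25800.00 | 3600.00
top flange | 600.00 | 43.00 | 124.00 | 25800.00 | 74400.00
Σ | 3540.00 |  |  | 72660.00 | 230100.00
x_c = 72660.00 / 3540.00 = 20.53 mm
y_c = 230100.00 / 3540.00 = 65.00 mm

x_c = 20.53 mm, y_c = 65.00 mm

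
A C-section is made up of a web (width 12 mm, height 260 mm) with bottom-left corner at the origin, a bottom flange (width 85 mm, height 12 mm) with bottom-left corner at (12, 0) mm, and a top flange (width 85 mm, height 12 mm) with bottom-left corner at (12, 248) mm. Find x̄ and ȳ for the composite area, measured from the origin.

web: A = 12 × 260 = 3120.00, centroid at (6.00, 130.00).
bottom flange: A = 85 × 12 = 1020.00, centroid at (54.50, 6.00).
top flange: A = 85 × 12 = 1020.00, centroid at (54.50, 254.00).
ΣA = 5160.00 mm², ΣAx̄ = 129900.00 mm³, ΣAȳ = 670800.00 mm³.
x̄ = 129900.00/5160.00 = 25.17 mm; ȳ = 670800.00/5160.00 = 130.00 mm.

x̄ = 25.17 mm, ȳ = 130.00 mm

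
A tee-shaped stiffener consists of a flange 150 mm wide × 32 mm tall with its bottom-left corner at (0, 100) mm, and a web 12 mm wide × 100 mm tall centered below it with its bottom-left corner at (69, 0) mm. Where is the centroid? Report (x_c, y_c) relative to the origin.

Part | A | x̄ᵢ | ȳᵢ | A·x̄ᵢ | A·ȳᵢ
web | 1200.00 | 75.00 | 50.00 | 90000.00 | 60000.00
flange | 4800.00 | 75.00 | 116.00 | 360000.00 | 556800.00
Σ | 6000.00 |  |  | 450000.00 | 616800.00
x_c = 450000.00 / 6000.00 = 75.00 mm
y_c = 616800.00 / 6000.00 = 102.80 mm

x_c = 75.00 mm, y_c = 102.80 mm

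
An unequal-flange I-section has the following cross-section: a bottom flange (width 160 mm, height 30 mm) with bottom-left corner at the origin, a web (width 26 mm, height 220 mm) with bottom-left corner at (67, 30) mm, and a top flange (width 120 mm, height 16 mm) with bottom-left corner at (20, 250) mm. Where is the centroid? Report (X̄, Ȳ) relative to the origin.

X̄ = 80.00 mm, Ȳ = 109.98 mm

Part | A | x̄ᵢ | ȳᵢ | A·x̄ᵢ | A·ȳᵢ
bottom flange | 4800.00 | 80.00 | 15.00 | 384000.00 | 72000.00
web | 5720.00 | 80.00 | 140.00 | 457600.00 | 800800.00
top flange | 1920.00 | 80.00 | 258.00 | 153600.00 | 495360.00
Σ | 12440.00 |  |  | 995200.00 | 1368160.00
X̄ = 995200.00 / 12440.00 = 80.00 mm
Ȳ = 1368160.00 / 12440.00 = 109.98 mm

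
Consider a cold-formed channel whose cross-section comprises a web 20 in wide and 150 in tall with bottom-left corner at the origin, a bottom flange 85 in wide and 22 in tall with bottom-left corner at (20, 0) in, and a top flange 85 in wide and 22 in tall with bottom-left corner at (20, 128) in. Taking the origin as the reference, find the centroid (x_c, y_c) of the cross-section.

x_c = 39.13 in, y_c = 75.00 in

web: A = 20 × 150 = 3000.00, centroid at (10.00, 75.00).
bottom flange: A = 85 × 22 = 1870.00, centroid at (62.50, 11.00).
top flange: A = 85 × 22 = 1870.00, centroid at (62.50, 139.00).
ΣA = 6740.00 in²
ΣAx_c = (3000.00)(10.00) + (1870.00)(62.50) + (1870.00)(62.50) = 263750.00 in³
ΣAy_c = (3000.00)(75.00) + (1870.00)(11.00) + (1870.00)(139.00) = 505500.00 in³
x_c = 263750.00 / 6740.00 = 39.13 in
y_c = 505500.00 / 6740.00 = 75.00 in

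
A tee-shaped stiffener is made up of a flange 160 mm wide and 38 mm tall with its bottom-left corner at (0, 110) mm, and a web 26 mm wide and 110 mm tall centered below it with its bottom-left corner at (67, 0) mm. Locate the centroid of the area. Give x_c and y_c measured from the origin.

x_c = 80.00 mm, y_c = 105.33 mm

web: A = 26 × 110 = 2860.00, centroid at (80.00, 55.00).
flange: A = 160 × 38 = 6080.00, centroid at (80.00, 129.00).
ΣA = 8940.00 mm², ΣAx_c = 715200.00 mm³, ΣAy_c = 941620.00 mm³.
x_c = 715200.00/8940.00 = 80.00 mm; y_c = 941620.00/8940.00 = 105.33 mm.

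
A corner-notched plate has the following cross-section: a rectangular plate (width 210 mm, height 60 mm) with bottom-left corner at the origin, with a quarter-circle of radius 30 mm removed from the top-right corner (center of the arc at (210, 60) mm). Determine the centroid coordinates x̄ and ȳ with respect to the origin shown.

x̄ = 99.52 mm, ȳ = 28.97 mm

plate: A = 210 × 60 = 12600.00, centroid at (105.00, 30.00).
removed quarter-circle: A = −¼π·30² = -706.86, centroid at (197.27, 47.27).
ΣA = 11893.14 mm²
ΣAx̄ = (12600.00)(105.00) + (-706.86)(197.27) = 1183559.75 mm³
ΣAȳ = (12600.00)(30.00) + (-706.86)(47.27) = 344588.50 mm³
x̄ = 1183559.75 / 11893.14 = 99.52 mm
ȳ = 344588.50 / 11893.14 = 28.97 mm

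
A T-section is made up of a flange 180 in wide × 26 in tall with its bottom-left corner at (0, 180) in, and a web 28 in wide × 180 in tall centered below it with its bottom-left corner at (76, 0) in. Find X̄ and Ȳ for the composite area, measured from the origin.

web: A = 28 × 180 = 5040.00, centroid at (90.00, 90.00).
flange: A = 180 × 26 = 4680.00, centroid at (90.00, 193.00).
ΣA = 9720.00 in², ΣAX̄ = 874800.00 in³, ΣAȲ = 1356840.00 in³.
X̄ = 874800.00/9720.00 = 90.00 in; Ȳ = 1356840.00/9720.00 = 139.59 in.

X̄ = 90.00 in, Ȳ = 139.59 in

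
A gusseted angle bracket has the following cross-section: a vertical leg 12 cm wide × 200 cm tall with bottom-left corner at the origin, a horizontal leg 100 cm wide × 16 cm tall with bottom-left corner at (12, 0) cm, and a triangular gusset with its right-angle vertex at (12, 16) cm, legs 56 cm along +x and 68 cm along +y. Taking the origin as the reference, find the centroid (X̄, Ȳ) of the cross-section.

X̄ = 29.13 cm, Ȳ = 55.29 cm

vertical leg: A = 12 × 200 = 2400.00, centroid at (6.00, 100.00).
horizontal leg: A = 100 × 16 = 1600.00, centroid at (62.00, 8.00).
gusset: A = ½·56·68 = 1904.00, centroid at (30.67, 38.67).
ΣA = 5904.00 cm²
ΣAX̄ = (2400.00)(6.00) + (1600.00)(62.00) + (1904.00)(30.67) = 171989.33 cm³
ΣAȲ = (2400.00)(100.00) + (1600.00)(8.00) + (1904.00)(38.67) = 326421.33 cm³
X̄ = 171989.33 / 5904.00 = 29.13 cm
Ȳ = 326421.33 / 5904.00 = 55.29 cm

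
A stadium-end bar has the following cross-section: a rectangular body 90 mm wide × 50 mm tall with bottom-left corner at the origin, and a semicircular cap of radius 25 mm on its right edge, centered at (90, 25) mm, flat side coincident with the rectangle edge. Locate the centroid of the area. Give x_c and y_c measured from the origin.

Part | A | x̄ᵢ | ȳᵢ | A·x̄ᵢ | A·ȳᵢ
rectangular body | 4500.00 | 45.00 | 25.00 | 202500.00 | 112500.00
semicircular end | 981.75 | 100.61 | 25.00 | 98773.96 | 24543.69
Σ | 5481.75 |  |  | 301273.96 | 137043.69
x_c = 301273.96 / 5481.75 = 54.96 mm
y_c = 137043.69 / 5481.75 = 25.00 mm

x_c = 54.96 mm, y_c = 25.00 mm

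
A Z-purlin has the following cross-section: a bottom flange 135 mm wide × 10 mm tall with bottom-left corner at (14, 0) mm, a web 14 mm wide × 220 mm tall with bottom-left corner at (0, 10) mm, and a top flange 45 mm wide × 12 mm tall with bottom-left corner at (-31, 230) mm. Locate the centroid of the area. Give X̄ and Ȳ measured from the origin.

X̄ = 25.55 mm, Ȳ = 101.37 mm

Part | A | x̄ᵢ | ȳᵢ | A·x̄ᵢ | A·ȳᵢ
bottom flange | 1350.00 | 81.50 | 5.00 | 110025.00 | 6750.00
web | 3080.00 | 7.00 | 120.00 | 21560.00 | 369600.00
top flange | 540.00 | -8.50 | 236.00 | -4590.00 | 127440.00
Σ | 4970.00 |  |  | 126995.00 | 503790.00
X̄ = 126995.00 / 4970.00 = 25.55 mm
Ȳ = 503790.00 / 4970.00 = 101.37 mm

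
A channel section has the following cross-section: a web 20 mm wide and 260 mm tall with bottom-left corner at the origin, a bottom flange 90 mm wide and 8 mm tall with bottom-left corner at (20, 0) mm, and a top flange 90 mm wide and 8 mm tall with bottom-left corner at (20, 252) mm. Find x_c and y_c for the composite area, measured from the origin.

x_c = 21.93 mm, y_c = 130.00 mm

web: A = 20 × 260 = 5200.00, centroid at (10.00, 130.00).
bottom flange: A = 90 × 8 = 720.00, centroid at (65.00, 4.00).
top flange: A = 90 × 8 = 720.00, centroid at (65.00, 256.00).
ΣA = 6640.00 mm²
ΣAx_c = (5200.00)(10.00) + (720.00)(65.00) + (720.00)(65.00) = 145600.00 mm³
ΣAy_c = (5200.00)(130.00) + (720.00)(4.00) + (720.00)(256.00) = 863200.00 mm³
x_c = 145600.00 / 6640.00 = 21.93 mm
y_c = 863200.00 / 6640.00 = 130.00 mm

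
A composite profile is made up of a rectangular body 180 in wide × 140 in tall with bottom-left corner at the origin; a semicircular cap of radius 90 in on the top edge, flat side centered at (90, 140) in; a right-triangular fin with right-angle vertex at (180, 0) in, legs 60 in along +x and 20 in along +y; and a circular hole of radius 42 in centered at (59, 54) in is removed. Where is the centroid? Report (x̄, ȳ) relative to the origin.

rectangular body: A = 180 × 140 = 25200.00, centroid at (90.00, 70.00).
semicircular top: A = ½π·90² = 12723.45, centroid at (90.00, 178.20).
triangular fin: A = ½·60·20 = 600.00, centroid at (200.00, 6.67).
hole: A = −π·42² = -5541.77, centroid at (59.00, 54.00).
ΣA = 32981.68 in², ΣAx̄ = 3206146.13 in³, ΣAȳ = 3736027.48 in³.
x̄ = 3206146.13/32981.68 = 97.21 in; ȳ = 3736027.48/32981.68 = 113.28 in.

x̄ = 97.21 in, ȳ = 113.28 in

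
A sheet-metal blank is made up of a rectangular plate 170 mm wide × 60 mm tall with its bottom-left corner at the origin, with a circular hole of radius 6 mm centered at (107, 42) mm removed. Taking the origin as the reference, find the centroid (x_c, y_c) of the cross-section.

plate: A = 170 × 60 = 10200.00, centroid at (85.00, 30.00).
hole: A = −π·6² = -113.10, centroid at (107.00, 42.00).
ΣA = 10086.90 mm²
ΣAx_c = (10200.00)(85.00) + (-113.10)(107.00) = 854898.59 mm³
ΣAy_c = (10200.00)(30.00) + (-113.10)(42.00) = 301249.91 mm³
x_c = 854898.59 / 10086.90 = 84.75 mm
y_c = 301249.91 / 10086.90 = 29.87 mm

x_c = 84.75 mm, y_c = 29.87 mm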